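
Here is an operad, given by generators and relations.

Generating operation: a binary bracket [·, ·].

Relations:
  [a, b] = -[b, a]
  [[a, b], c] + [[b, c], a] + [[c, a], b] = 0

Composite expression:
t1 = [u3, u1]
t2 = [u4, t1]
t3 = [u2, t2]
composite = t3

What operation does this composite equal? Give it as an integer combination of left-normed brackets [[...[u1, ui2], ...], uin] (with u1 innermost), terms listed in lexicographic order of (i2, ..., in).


A multilinear Lie element is pinned by u1-initial words (u1 innermost).
Composite bracket: [u2, [u4, [u3, u1]]]
The bracket unfolds into 8 signed words via [a, b] = ab - ba (2^3 = 8).
Keep just the words that open with u1:
  word u1u3u4u2 has sign -1, contributing -[[[u1, u3], u4], u2]

-[[[u1, u3], u4], u2]


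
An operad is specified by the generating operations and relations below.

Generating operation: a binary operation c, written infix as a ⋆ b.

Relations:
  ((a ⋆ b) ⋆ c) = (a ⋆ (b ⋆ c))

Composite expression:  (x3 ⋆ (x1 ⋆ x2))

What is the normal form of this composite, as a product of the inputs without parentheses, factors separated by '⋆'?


x3 ⋆ x1 ⋆ x2

Key point: c is associative — brackets drop, the x-order remains.
(x1 ⋆ x2) collapses to x1 ⋆ x2
(x3 ⋆ (x1 ⋆ x2)) collapses to x3 ⋆ x1 ⋆ x2


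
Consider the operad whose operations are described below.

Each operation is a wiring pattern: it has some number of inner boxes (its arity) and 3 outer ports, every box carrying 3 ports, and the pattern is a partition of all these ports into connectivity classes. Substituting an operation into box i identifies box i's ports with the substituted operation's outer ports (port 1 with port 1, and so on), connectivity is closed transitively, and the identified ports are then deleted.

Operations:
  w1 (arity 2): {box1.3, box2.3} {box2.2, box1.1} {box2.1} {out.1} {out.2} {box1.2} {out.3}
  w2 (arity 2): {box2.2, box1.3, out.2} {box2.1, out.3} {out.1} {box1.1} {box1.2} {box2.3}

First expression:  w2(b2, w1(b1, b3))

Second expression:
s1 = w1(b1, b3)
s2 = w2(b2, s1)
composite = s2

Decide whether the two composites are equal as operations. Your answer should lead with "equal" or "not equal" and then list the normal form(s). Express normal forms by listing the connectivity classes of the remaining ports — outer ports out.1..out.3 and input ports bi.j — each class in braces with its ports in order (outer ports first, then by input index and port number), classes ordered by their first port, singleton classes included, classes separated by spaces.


The first composite normalizes to {out.1} {out.2, b2.3} {out.3} {b1.1, b3.2} {b1.2} {b1.3, b3.3} {b2.1} {b2.2} {b3.1}
The second composite normalizes to {out.1} {out.2, b2.3} {out.3} {b1.1, b3.2} {b1.2} {b1.3, b3.3} {b2.1} {b2.2} {b3.1}
Same normal form: equal.

equal; both compose to {out.1} {out.2, b2.3} {out.3} {b1.1, b3.2} {b1.2} {b1.3, b3.3} {b2.1} {b2.2} {b3.1}


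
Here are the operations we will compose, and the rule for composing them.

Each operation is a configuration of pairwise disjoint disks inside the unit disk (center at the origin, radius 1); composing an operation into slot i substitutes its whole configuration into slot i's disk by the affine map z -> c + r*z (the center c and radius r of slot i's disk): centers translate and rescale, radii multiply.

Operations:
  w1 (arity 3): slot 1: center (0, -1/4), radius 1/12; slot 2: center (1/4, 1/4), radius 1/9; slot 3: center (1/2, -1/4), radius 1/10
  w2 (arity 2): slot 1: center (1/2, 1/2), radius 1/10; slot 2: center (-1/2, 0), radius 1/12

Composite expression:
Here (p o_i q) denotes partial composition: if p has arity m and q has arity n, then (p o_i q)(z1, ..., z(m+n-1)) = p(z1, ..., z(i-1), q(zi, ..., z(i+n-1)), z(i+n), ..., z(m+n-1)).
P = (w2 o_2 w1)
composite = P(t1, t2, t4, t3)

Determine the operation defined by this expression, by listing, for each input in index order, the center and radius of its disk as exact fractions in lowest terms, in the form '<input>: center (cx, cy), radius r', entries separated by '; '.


t1: center (1/2, 1/2), radius 1/10; t2: center (-1/2, -1/48), radius 1/144; t3: center (-11/24, -1/48), radius 1/120; t4: center (-23/48, 1/48), radius 1/108

Only the slot chain above each t matters under w2; compose those maps.
t1 passes through 1 substitution, ending at center (1/2, 1/2), radius 1/10
t2 passes through 2 substitutions, ending at center (-1/2, -1/48), radius 1/144
t4 passes through 2 substitutions, ending at center (-23/48, 1/48), radius 1/108
t3 passes through 2 substitutions, ending at center (-11/24, -1/48), radius 1/120


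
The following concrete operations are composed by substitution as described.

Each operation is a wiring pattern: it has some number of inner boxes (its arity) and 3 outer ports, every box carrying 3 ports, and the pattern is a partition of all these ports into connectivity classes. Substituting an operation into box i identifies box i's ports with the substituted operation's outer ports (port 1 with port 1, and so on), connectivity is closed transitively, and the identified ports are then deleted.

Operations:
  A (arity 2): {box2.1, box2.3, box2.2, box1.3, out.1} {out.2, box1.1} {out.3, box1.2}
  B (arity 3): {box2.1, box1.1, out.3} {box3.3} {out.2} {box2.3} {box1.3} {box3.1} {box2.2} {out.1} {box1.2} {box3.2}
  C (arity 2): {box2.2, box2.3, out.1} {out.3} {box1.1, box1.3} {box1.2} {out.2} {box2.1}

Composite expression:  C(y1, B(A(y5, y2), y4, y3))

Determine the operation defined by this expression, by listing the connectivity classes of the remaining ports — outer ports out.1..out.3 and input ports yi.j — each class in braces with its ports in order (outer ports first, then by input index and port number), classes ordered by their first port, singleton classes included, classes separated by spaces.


{out.1, y2.1, y2.2, y2.3, y4.1, y5.3} {out.2} {out.3} {y1.1, y1.3} {y1.2} {y3.1} {y3.2} {y3.3} {y4.2} {y4.3} {y5.1} {y5.2}

Connectivity passes through glued C-boundaries; trace each wire chain.
through A, on inputs (y5, y2): {out.1, y2.1, y2.2, y2.3, y5.3} {out.2, y5.1} {out.3, y5.2} (out.j = stage outer ports)
through B, on inputs (y5, y2, y4, y3): {out.1} {out.2} {out.3, y2.1, y2.2, y2.3, y4.1, y5.3} {y3.1} {y3.2} {y3.3} {y4.2} {y4.3} {y5.1} {y5.2} (out.j = stage outer ports)
through C, on inputs (y1, y5, y2, y4, y3): {out.1, y2.1, y2.2, y2.3, y4.1, y5.3} {out.2} {out.3} {y1.1, y1.3} {y1.2} {y3.1} {y3.2} {y3.3} {y4.2} {y4.3} {y5.1} {y5.2} (out.j = stage outer ports)


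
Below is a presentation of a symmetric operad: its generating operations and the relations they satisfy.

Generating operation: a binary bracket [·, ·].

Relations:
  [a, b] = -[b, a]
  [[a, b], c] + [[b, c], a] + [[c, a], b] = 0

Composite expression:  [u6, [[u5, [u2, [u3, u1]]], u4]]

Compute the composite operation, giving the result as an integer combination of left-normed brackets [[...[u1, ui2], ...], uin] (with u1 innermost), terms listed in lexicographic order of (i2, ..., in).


[[[[[u1, u3], u2], u5], u4], u6]

A multilinear Lie element is pinned by u1-initial words (u1 innermost).
Composite bracket: [u6, [[u5, [u2, [u3, u1]]], u4]]
Each bracket splits as ab - ba, giving 32 signed words (2^5 = 32).
The u1-initial words carry the normal form:
  the word u1u3u2u5u4u6 carries sign +1 and contributes +[[[[[u1, u3], u2], u5], u4], u6]


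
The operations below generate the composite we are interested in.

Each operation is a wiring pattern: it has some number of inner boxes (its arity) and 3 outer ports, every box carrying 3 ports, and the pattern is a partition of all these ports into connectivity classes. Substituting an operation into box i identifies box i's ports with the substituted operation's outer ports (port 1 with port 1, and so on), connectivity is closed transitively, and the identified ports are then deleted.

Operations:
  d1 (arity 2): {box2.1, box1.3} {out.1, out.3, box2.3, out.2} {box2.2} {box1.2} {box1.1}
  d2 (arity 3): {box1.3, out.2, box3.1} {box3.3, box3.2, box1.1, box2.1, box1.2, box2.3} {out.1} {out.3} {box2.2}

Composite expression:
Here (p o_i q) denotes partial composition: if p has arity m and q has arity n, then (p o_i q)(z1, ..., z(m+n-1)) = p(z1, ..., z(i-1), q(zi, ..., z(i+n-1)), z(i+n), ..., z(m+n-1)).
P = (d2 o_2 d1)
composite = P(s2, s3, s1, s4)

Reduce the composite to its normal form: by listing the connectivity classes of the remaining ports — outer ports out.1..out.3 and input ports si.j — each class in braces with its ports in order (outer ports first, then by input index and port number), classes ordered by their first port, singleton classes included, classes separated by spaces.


{out.1} {out.2, s2.3, s4.1} {out.3} {s1.1, s3.3} {s1.2} {s1.3, s2.1, s2.2, s4.2, s4.3} {s3.1} {s3.2}

Substituting into d2 glues patterns; closure does the rest.
after d1, the pattern on (s3, s1) reads {out.1, out.2, out.3, s1.3} {s1.1, s3.3} {s1.2} {s3.1} {s3.2} (out.j = its outer ports)
after d2, the pattern on (s2, s3, s1, s4) reads {out.1} {out.2, s2.3, s4.1} {out.3} {s1.1, s3.3} {s1.2} {s1.3, s2.1, s2.2, s4.2, s4.3} {s3.1} {s3.2} (out.j = its outer ports)


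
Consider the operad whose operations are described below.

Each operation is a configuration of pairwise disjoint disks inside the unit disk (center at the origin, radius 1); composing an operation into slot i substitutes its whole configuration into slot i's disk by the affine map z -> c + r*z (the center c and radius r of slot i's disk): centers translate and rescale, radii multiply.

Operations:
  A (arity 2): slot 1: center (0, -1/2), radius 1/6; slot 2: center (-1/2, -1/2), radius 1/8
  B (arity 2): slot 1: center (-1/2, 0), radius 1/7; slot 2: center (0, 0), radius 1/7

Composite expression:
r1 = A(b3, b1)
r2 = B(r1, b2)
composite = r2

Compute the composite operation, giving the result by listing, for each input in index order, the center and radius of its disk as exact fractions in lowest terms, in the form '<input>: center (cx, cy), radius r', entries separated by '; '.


Affine substitution under B: radii multiply and b-centers shift.
b3 passes through 2 substitutions, ending at center (-1/2, -1/14), radius 1/42
b1 passes through 2 substitutions, ending at center (-4/7, -1/14), radius 1/56
b2 passes through 1 substitution, ending at center (0, 0), radius 1/7

b1: center (-4/7, -1/14), radius 1/56; b2: center (0, 0), radius 1/7; b3: center (-1/2, -1/14), radius 1/42


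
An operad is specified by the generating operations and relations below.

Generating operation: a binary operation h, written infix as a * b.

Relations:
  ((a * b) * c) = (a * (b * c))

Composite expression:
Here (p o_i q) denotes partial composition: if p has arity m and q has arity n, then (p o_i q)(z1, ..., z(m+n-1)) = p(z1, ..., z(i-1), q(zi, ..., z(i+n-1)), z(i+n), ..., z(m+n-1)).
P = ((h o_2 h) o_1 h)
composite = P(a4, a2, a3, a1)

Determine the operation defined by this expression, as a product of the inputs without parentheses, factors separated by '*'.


a4 * a2 * a3 * a1

All parenthesizations of h agree; list the a-inputs left to right.
(a4 * a2) linearizes to a4 * a2
(a3 * a1) linearizes to a3 * a1
((a4 * a2) * (a3 * a1)) linearizes to a4 * a2 * a3 * a1


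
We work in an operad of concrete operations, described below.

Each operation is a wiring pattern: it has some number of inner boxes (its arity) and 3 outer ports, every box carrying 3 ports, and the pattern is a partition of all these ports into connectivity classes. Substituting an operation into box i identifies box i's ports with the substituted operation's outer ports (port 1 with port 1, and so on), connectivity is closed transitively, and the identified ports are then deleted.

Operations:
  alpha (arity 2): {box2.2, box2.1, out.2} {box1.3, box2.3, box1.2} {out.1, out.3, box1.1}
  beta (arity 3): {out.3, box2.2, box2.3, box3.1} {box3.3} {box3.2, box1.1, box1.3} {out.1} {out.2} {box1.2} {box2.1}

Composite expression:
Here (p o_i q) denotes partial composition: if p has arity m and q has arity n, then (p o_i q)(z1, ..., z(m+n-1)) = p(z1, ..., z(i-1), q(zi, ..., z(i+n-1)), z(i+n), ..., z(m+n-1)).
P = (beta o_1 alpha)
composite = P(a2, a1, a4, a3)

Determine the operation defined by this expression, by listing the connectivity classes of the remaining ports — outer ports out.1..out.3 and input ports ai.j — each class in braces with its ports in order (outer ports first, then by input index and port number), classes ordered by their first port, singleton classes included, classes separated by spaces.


{out.1} {out.2} {out.3, a3.1, a4.2, a4.3} {a1.1, a1.2} {a1.3, a2.2, a2.3} {a2.1, a3.2} {a3.3} {a4.1}


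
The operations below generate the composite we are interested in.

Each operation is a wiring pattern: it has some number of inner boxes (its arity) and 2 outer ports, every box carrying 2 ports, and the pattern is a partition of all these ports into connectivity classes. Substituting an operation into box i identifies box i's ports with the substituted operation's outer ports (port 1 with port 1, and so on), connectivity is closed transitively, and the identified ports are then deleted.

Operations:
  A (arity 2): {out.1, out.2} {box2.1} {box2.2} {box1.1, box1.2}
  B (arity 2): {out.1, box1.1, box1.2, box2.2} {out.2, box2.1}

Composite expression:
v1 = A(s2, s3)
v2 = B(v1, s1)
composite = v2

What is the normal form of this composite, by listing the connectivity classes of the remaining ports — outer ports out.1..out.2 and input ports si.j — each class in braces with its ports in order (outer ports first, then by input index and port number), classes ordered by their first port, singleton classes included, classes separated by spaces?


{out.1, s1.2} {out.2, s1.1} {s2.1, s2.2} {s3.1} {s3.2}

Two ports join when wires chain via B-identified ports.
after A, the pattern on (s2, s3) reads {out.1, out.2} {s2.1, s2.2} {s3.1} {s3.2} (out.j = its outer ports)
after B, the pattern on (s2, s3, s1) reads {out.1, s1.2} {out.2, s1.1} {s2.1, s2.2} {s3.1} {s3.2} (out.j = its outer ports)


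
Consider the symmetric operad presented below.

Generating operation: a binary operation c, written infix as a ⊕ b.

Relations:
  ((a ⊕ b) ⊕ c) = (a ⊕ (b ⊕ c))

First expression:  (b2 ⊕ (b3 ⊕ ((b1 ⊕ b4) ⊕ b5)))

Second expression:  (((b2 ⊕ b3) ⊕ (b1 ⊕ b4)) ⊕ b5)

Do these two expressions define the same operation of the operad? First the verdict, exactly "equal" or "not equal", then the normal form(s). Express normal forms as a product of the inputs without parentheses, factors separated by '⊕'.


equal; the common form is b2 ⊕ b3 ⊕ b1 ⊕ b4 ⊕ b5

The first expression, normalized: b2 ⊕ b3 ⊕ b1 ⊕ b4 ⊕ b5
The second expression, normalized: b2 ⊕ b3 ⊕ b1 ⊕ b4 ⊕ b5
Both agree, so they are equal.


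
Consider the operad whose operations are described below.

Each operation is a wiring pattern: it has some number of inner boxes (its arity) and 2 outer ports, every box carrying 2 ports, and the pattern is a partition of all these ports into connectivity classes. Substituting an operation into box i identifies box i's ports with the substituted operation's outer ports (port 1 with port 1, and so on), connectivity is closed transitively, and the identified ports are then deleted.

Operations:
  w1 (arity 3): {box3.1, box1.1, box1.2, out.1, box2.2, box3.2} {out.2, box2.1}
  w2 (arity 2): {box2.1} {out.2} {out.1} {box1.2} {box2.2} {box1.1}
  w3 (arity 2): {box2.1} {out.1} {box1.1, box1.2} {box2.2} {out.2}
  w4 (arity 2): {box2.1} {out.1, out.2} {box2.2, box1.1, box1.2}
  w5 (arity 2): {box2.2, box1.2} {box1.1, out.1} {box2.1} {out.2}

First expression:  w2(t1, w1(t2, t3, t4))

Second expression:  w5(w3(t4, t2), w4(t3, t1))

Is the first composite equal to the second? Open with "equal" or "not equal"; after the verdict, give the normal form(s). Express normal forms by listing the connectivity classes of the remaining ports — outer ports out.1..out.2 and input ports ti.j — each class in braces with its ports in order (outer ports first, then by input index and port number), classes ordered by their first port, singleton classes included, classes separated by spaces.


In normal form, the first expression is {out.1} {out.2} {t1.1} {t1.2} {t2.1, t2.2, t3.2, t4.1, t4.2} {t3.1}
In normal form, the second expression is {out.1} {out.2} {t1.1} {t1.2, t3.1, t3.2} {t2.1} {t2.2} {t4.1, t4.2}
No match — not equal.

not equal; first: {out.1} {out.2} {t1.1} {t1.2} {t2.1, t2.2, t3.2, t4.1, t4.2} {t3.1}; second: {out.1} {out.2} {t1.1} {t1.2, t3.1, t3.2} {t2.1} {t2.2} {t4.1, t4.2}


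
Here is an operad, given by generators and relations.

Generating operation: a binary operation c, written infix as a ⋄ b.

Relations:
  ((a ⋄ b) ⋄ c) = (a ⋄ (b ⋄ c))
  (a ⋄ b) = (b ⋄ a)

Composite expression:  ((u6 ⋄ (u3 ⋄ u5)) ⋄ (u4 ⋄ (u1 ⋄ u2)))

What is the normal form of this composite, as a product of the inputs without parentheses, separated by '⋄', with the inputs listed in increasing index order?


Reordering under c is free, so list the u-inputs canonically.
(u3 ⋄ u5) linearizes to u3 ⋄ u5
(u6 ⋄ (u3 ⋄ u5)) linearizes to u6 ⋄ u3 ⋄ u5
(u1 ⋄ u2) linearizes to u1 ⋄ u2
(u4 ⋄ (u1 ⋄ u2)) linearizes to u4 ⋄ u1 ⋄ u2
((u6 ⋄ (u3 ⋄ u5)) ⋄ (u4 ⋄ (u1 ⋄ u2))) linearizes to u6 ⋄ u3 ⋄ u5 ⋄ u4 ⋄ u1 ⋄ u2
putting the inputs in ascending order: u1 ⋄ u2 ⋄ u3 ⋄ u4 ⋄ u5 ⋄ u6

u1 ⋄ u2 ⋄ u3 ⋄ u4 ⋄ u5 ⋄ u6


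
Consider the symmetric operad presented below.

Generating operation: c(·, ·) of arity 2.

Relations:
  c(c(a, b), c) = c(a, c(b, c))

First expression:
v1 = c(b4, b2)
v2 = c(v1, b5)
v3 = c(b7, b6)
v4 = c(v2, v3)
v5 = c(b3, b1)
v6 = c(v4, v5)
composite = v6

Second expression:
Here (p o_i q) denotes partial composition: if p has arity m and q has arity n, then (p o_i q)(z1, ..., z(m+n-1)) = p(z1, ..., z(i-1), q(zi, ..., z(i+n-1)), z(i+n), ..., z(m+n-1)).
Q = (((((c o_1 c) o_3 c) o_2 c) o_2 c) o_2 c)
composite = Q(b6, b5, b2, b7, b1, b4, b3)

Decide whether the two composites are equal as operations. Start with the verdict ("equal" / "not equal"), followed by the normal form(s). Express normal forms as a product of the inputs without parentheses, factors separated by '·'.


not equal; the first gives b4 · b2 · b5 · b7 · b6 · b3 · b1 and the second b6 · b5 · b2 · b7 · b1 · b4 · b3


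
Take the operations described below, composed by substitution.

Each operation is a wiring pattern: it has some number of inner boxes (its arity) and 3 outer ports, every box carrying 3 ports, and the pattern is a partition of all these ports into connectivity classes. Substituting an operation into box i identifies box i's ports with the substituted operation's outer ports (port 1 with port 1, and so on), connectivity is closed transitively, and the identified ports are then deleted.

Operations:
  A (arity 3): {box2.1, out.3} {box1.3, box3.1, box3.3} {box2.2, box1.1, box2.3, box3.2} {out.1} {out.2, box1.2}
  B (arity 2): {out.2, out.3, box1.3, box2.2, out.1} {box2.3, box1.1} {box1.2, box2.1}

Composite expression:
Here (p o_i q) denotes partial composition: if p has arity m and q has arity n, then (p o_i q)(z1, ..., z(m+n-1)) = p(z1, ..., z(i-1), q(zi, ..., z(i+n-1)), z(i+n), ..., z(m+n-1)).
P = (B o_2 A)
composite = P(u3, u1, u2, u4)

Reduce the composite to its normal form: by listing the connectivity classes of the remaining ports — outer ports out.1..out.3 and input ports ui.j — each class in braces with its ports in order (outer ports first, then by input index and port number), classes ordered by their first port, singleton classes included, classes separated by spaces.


{out.1, out.2, out.3, u1.2, u3.3} {u1.1, u2.2, u2.3, u4.2} {u1.3, u4.1, u4.3} {u2.1, u3.1} {u3.2}


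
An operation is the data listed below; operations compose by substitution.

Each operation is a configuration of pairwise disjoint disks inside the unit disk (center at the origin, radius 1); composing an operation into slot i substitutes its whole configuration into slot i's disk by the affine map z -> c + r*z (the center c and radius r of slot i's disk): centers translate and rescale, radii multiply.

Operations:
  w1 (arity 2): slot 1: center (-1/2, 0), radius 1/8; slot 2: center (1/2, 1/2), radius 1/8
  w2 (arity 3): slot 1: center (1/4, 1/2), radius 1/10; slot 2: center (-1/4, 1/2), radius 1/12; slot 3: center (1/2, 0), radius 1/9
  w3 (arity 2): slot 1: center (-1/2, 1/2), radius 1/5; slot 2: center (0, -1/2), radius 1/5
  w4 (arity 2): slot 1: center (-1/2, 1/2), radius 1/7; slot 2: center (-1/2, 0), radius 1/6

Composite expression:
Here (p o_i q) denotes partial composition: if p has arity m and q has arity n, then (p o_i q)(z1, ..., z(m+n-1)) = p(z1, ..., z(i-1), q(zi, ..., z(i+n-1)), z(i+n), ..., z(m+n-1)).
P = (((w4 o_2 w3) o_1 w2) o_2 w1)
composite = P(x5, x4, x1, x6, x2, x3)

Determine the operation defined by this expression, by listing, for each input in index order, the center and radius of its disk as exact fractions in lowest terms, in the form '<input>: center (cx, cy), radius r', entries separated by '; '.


x1: center (-89/168, 97/168), radius 1/672; x2: center (-7/12, 1/12), radius 1/30; x3: center (-1/2, -1/12), radius 1/30; x4: center (-13/24, 4/7), radius 1/672; x5: center (-13/28, 4/7), radius 1/70; x6: center (-3/7, 1/2), radius 1/63

Nesting under w4 composes maps z -> c + r*z down each x-path.
for x5, the 2-step affine chain lands on center (-13/28, 4/7), radius 1/70
for x4, the 3-step affine chain lands on center (-13/24, 4/7), radius 1/672
for x1, the 3-step affine chain lands on center (-89/168, 97/168), radius 1/672
for x6, the 2-step affine chain lands on center (-3/7, 1/2), radius 1/63
for x2, the 2-step affine chain lands on center (-7/12, 1/12), radius 1/30
for x3, the 2-step affine chain lands on center (-1/2, -1/12), radius 1/30


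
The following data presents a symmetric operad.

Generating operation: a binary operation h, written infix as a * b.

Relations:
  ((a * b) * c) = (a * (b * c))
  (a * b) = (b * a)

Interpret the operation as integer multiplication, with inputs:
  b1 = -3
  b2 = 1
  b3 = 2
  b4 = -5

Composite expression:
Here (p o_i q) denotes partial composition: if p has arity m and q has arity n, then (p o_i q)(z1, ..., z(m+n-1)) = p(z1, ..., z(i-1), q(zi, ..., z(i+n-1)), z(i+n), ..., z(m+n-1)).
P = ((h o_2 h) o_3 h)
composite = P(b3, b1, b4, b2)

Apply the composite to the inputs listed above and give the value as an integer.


(b4 * b2) = -5
(b1 * (b4 * b2)) = 15
(b3 * (b1 * (b4 * b2))) = 30

30


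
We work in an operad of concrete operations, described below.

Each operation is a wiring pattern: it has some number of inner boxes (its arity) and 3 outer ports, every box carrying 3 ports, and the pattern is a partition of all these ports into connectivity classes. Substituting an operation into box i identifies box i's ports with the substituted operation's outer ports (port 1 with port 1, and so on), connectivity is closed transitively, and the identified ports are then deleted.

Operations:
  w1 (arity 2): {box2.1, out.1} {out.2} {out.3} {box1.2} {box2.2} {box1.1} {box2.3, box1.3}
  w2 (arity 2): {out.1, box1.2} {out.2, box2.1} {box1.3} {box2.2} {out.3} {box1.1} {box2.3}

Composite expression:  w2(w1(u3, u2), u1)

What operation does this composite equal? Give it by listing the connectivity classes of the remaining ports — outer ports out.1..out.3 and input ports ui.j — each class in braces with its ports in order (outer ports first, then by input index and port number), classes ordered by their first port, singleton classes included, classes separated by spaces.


Substituting into w2 glues patterns; closure does the rest.
after w1, the pattern on (u3, u2) reads {out.1, u2.1} {out.2} {out.3} {u2.2} {u2.3, u3.3} {u3.1} {u3.2} (out.j = its outer ports)
after w2, the pattern on (u3, u2, u1) reads {out.1} {out.2, u1.1} {out.3} {u1.2} {u1.3} {u2.1} {u2.2} {u2.3, u3.3} {u3.1} {u3.2} (out.j = its outer ports)

{out.1} {out.2, u1.1} {out.3} {u1.2} {u1.3} {u2.1} {u2.2} {u2.3, u3.3} {u3.1} {u3.2}


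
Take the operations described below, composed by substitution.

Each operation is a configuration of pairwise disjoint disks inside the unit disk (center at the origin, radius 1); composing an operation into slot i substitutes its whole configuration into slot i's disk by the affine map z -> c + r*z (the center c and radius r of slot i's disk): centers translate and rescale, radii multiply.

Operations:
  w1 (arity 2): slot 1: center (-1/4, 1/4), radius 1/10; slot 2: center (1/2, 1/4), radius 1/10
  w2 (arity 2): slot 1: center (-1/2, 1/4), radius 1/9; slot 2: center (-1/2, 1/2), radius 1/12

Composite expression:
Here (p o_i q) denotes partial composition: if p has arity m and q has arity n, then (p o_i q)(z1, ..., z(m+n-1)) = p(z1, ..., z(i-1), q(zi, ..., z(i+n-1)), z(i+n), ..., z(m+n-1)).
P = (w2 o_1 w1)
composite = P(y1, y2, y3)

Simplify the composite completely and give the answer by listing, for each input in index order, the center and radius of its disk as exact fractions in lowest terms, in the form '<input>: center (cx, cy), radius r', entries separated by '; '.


y1: center (-19/36, 5/18), radius 1/90; y2: center (-4/9, 5/18), radius 1/90; y3: center (-1/2, 1/2), radius 1/12


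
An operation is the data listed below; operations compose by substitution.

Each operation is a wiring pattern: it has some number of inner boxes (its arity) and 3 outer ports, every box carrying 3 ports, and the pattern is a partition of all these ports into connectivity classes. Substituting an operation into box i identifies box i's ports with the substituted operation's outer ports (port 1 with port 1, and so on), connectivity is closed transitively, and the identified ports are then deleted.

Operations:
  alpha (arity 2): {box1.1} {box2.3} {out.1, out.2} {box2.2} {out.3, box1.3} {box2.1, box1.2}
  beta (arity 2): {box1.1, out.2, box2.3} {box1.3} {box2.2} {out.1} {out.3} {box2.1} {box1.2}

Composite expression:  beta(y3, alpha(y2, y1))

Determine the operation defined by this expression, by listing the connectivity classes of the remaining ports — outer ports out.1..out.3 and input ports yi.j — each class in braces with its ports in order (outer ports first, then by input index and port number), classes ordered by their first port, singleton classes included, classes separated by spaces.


After gluing at beta, chains via deleted ports link the y-ports.
stage alpha: inputs (y2, y1), connectivity {out.1, out.2} {out.3, y2.3} {y1.1, y2.2} {y1.2} {y1.3} {y2.1}, out.j its boundary
stage beta: inputs (y3, y2, y1), connectivity {out.1} {out.2, y2.3, y3.1} {out.3} {y1.1, y2.2} {y1.2} {y1.3} {y2.1} {y3.2} {y3.3}, out.j its boundary

{out.1} {out.2, y2.3, y3.1} {out.3} {y1.1, y2.2} {y1.2} {y1.3} {y2.1} {y3.2} {y3.3}


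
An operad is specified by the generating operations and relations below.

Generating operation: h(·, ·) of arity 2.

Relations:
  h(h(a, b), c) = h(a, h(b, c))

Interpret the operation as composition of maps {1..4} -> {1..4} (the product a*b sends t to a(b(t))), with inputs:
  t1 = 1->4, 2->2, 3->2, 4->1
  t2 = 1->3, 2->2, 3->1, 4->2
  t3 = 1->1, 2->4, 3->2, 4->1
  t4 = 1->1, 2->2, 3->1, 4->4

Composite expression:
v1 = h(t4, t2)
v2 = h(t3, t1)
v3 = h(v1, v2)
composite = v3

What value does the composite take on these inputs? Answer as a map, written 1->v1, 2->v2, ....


1->1, 2->2, 3->2, 4->1

h(t4, t2) = 1->1, 2->2, 3->1, 4->2
h(t3, t1) = 1->1, 2->4, 3->4, 4->1
h(h(t4, t2), h(t3, t1)) = 1->1, 2->2, 3->2, 4->1


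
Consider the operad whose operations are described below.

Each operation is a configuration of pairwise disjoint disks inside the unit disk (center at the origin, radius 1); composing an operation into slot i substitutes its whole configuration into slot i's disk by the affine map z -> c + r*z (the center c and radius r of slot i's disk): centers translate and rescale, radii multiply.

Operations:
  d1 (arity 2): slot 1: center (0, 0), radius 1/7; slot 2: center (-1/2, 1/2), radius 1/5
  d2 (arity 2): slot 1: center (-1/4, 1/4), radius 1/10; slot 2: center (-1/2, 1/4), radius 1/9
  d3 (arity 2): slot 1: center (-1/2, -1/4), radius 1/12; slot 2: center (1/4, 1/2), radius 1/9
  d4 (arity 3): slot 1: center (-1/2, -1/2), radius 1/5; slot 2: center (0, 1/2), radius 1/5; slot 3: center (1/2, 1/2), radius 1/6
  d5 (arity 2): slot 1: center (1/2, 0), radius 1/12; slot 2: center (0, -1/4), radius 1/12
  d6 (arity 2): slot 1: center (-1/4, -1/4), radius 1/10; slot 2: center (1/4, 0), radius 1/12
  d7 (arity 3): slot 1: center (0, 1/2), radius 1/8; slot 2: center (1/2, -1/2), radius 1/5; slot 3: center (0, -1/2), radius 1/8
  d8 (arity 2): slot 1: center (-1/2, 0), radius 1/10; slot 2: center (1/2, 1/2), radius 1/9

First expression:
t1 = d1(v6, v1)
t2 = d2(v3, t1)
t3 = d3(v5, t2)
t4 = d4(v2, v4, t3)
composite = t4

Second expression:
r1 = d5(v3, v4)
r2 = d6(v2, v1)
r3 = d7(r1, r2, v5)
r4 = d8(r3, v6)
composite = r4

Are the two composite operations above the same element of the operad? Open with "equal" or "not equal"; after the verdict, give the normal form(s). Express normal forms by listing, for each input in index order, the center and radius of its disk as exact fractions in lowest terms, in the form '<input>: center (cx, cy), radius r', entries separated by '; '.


not equal; first: v1: center (1033/1944, 1145/1944), radius 1/2430; v2: center (-1/2, -1/2), radius 1/5; v3: center (29/54, 127/216), radius 1/540; v4: center (0, 1/2), radius 1/5; v5: center (5/12, 11/24), radius 1/72; v6: center (115/216, 127/216), radius 1/3402; second: v1: center (-89/200, -1/20), radius 1/600; v2: center (-91/200, -11/200), radius 1/500; v3: center (-79/160, 1/20), radius 1/960; v4: center (-1/2, 3/64), radius 1/960; v5: center (-1/2, -1/20), radius 1/80; v6: center (1/2, 1/2), radius 1/9

Normal form of the first expression: v1: center (1033/1944, 1145/1944), radius 1/2430; v2: center (-1/2, -1/2), radius 1/5; v3: center (29/54, 127/216), radius 1/540; v4: center (0, 1/2), radius 1/5; v5: center (5/12, 11/24), radius 1/72; v6: center (115/216, 127/216), radius 1/3402
Normal form of the second expression: v1: center (-89/200, -1/20), radius 1/600; v2: center (-91/200, -11/200), radius 1/500; v3: center (-79/160, 1/20), radius 1/960; v4: center (-1/2, 3/64), radius 1/960; v5: center (-1/2, -1/20), radius 1/80; v6: center (1/2, 1/2), radius 1/9
The forms do not match — not equal.


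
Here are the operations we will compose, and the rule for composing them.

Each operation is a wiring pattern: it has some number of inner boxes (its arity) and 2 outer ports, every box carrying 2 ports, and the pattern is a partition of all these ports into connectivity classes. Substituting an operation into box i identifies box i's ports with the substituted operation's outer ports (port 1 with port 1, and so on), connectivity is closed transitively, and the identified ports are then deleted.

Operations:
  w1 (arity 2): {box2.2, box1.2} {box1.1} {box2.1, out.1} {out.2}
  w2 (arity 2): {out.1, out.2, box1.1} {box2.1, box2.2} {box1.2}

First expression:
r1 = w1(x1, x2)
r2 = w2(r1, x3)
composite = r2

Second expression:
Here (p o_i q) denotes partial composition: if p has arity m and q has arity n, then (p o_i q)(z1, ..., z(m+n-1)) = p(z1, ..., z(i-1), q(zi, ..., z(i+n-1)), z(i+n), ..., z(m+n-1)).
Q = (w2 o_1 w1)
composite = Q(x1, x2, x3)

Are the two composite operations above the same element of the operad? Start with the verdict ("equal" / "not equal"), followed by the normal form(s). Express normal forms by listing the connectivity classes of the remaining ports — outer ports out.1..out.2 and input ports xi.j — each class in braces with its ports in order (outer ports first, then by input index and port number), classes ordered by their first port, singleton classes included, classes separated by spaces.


Normal form of the first expression: {out.1, out.2, x2.1} {x1.1} {x1.2, x2.2} {x3.1, x3.2}
Normal form of the second expression: {out.1, out.2, x2.1} {x1.1} {x1.2, x2.2} {x3.1, x3.2}
Identical normal forms: equal.

equal — both sides give {out.1, out.2, x2.1} {x1.1} {x1.2, x2.2} {x3.1, x3.2}


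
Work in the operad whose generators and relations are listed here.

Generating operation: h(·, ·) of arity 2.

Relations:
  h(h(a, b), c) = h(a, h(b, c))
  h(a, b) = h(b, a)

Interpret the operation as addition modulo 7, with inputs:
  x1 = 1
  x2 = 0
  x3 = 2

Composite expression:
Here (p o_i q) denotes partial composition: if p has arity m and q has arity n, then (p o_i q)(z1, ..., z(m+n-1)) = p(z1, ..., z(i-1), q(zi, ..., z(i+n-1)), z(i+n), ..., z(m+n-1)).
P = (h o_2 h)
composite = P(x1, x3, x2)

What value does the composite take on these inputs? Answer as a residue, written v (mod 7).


3 (mod 7)

h(x3, x2) = 2
h(x1, h(x3, x2)) = 3


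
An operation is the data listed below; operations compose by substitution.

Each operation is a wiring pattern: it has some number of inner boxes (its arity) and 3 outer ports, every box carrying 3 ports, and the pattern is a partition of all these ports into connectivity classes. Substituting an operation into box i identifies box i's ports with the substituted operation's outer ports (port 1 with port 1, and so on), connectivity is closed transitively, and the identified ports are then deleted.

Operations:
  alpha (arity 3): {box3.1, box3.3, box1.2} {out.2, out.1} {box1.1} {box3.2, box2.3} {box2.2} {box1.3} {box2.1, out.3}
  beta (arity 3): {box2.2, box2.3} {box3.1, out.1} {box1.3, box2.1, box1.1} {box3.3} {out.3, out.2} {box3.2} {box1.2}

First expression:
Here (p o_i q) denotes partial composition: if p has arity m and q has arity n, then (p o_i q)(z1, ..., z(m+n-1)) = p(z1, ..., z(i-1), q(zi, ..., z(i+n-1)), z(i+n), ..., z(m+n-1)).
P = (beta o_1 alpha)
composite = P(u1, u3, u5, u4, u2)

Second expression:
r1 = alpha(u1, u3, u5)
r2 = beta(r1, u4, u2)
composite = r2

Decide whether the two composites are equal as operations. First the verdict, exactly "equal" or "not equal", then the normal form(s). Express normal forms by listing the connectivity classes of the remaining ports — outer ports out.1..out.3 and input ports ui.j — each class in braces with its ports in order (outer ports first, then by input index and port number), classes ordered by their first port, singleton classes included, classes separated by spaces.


equal: each reduces to {out.1, u2.1} {out.2, out.3} {u1.1} {u1.2, u5.1, u5.3} {u1.3} {u2.2} {u2.3} {u3.1, u4.1} {u3.2} {u3.3, u5.2} {u4.2, u4.3}


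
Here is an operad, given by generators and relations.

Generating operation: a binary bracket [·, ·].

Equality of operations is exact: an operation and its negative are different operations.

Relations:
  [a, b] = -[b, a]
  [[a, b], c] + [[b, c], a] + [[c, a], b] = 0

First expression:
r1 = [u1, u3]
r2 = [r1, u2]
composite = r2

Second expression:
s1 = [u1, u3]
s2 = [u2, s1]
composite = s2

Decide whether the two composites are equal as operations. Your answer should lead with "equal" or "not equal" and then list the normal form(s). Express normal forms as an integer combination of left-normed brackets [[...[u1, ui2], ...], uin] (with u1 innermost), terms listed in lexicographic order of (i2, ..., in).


not equal; the first gives [[u1, u3], u2] and the second -[[u1, u3], u2]


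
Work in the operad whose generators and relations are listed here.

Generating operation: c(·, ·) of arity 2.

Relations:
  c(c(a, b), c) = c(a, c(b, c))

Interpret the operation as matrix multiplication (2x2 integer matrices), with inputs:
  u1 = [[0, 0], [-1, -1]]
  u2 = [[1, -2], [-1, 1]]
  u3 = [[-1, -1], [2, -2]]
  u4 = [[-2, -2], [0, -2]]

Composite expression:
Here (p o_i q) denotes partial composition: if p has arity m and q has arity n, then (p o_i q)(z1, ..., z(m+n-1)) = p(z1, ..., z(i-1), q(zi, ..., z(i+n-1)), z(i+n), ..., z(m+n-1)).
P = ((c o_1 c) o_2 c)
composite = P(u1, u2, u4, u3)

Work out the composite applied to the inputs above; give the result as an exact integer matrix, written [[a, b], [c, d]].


[[0, 0], [-4, 4]]

c(u2, u4) = [[-2, 2], [2, 0]]
c(u1, c(u2, u4)) = [[0, 0], [0, -2]]
c(c(u1, c(u2, u4)), u3) = [[0, 0], [-4, 4]]


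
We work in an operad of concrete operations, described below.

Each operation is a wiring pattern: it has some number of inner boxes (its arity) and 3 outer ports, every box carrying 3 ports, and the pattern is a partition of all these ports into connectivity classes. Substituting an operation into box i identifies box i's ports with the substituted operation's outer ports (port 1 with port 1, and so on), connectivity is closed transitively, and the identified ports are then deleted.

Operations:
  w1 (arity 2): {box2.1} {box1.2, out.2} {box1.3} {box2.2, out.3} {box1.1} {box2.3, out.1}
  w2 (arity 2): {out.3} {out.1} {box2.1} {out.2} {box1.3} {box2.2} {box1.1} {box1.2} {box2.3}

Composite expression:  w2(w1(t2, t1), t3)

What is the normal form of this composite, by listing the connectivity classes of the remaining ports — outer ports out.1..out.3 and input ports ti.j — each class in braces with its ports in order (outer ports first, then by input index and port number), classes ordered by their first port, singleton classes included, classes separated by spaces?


Reachability decides: close wires over w2-identified ports.
after w1, the pattern on (t2, t1) reads {out.1, t1.3} {out.2, t2.2} {out.3, t1.2} {t1.1} {t2.1} {t2.3} (out.j = its outer ports)
after w2, the pattern on (t2, t1, t3) reads {out.1} {out.2} {out.3} {t1.1} {t1.2} {t1.3} {t2.1} {t2.2} {t2.3} {t3.1} {t3.2} {t3.3} (out.j = its outer ports)

{out.1} {out.2} {out.3} {t1.1} {t1.2} {t1.3} {t2.1} {t2.2} {t2.3} {t3.1} {t3.2} {t3.3}


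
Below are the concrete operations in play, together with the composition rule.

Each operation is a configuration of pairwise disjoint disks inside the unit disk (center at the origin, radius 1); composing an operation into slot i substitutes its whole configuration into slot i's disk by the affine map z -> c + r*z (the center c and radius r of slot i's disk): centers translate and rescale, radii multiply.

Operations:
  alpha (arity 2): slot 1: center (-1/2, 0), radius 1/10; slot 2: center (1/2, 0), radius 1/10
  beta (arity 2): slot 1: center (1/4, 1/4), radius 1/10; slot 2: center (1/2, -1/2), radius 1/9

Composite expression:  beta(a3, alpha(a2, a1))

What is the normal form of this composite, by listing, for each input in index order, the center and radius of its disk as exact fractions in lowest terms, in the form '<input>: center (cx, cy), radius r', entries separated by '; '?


Only the slot chain above each a matters under beta; compose those maps.
input a3: composing its 1 substitution step yields center (1/4, 1/4), radius 1/10
input a2: composing its 2 substitution steps yields center (4/9, -1/2), radius 1/90
input a1: composing its 2 substitution steps yields center (5/9, -1/2), radius 1/90

a1: center (5/9, -1/2), radius 1/90; a2: center (4/9, -1/2), radius 1/90; a3: center (1/4, 1/4), radius 1/10


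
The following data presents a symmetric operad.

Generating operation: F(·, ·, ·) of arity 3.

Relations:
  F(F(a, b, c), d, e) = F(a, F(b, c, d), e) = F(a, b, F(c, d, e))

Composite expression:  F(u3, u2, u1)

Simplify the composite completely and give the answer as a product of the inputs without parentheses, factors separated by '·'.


Under associativity of F, the answer is the u's in reading order.
F(u3, u2, u1) spells out as u3 · u2 · u1

u3 · u2 · u1


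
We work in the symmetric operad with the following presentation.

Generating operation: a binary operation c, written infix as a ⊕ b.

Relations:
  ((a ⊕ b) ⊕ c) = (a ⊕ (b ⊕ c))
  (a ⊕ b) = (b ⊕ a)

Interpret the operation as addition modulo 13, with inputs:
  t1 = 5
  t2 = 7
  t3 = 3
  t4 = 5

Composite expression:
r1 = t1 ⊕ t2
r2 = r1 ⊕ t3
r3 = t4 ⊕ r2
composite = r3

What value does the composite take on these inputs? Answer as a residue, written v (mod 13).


7 (mod 13)

(t1 ⊕ t2) = 12
((t1 ⊕ t2) ⊕ t3) = 2
(t4 ⊕ ((t1 ⊕ t2) ⊕ t3)) = 7


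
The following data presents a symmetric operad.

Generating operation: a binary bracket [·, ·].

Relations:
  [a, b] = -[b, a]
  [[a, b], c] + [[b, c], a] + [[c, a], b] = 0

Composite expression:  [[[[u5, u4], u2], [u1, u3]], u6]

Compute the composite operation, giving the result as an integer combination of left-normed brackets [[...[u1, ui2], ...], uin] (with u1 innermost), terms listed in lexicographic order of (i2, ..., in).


A multilinear Lie element is pinned by u1-initial words (u1 innermost).
Composite bracket: [[[[u5, u4], u2], [u1, u3]], u6]
Applying ab - ba throughout gives 32 signed words (2^5 = 32).
Collect the words opening with u1:
  u1u3u2u4u5u6 appears with sign -1, giving the term -[[[[[u1, u3], u2], u4], u5], u6]
  u1u3u2u5u4u6 appears with sign +1, giving the term +[[[[[u1, u3], u2], u5], u4], u6]
  u1u3u4u5u2u6 appears with sign +1, giving the term +[[[[[u1, u3], u4], u5], u2], u6]
  u1u3u5u4u2u6 appears with sign -1, giving the term -[[[[[u1, u3], u5], u4], u2], u6]

-[[[[[u1, u3], u2], u4], u5], u6] + [[[[[u1, u3], u2], u5], u4], u6] + [[[[[u1, u3], u4], u5], u2], u6] - [[[[[u1, u3], u5], u4], u2], u6]
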